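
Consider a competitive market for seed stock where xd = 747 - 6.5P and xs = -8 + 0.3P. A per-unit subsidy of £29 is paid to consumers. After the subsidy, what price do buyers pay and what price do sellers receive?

Buyers pay £109.75; sellers receive £138.75

Pre-subsidy: 747 - 6.5P = -8 + 0.3P gives P* = 3775/34, x* = 1721/68.
With the rebate, buyers effectively pay Pb = Ps − 29, where Ps is the price sellers receive.
Demand in terms of Ps becomes xd = 747 − 6.5(Ps − 29) = 935.5 - 6.5Ps. Setting this equal to supply: 935.5 - 6.5Ps = -8 + 0.3Ps, so Ps = 138.75.
Buyers pay Pb = 138.75 − 29 = 109.75; x' = -8 + 0.3·138.75 = 33.625.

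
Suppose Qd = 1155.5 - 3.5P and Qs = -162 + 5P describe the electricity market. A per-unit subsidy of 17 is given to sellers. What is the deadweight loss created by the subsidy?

Pre-subsidy: 1155.5 - 3.5P = -162 + 5P gives P* = 155, Q* = 613.
With the subsidy, sellers receive Ps = Pb + 17 for each unit, where Pb is the price buyers pay.
Supply in terms of Pb becomes Qs = -162 + 5(Pb + 17) = -77 + 5Pb. Setting this equal to demand: 1155.5 - 3.5Pb = -77 + 5Pb, so Pb = 145.
Sellers receive Ps = 145 + 17 = 162; Q' = 1155.5 − 3.5·145 = 648.
The subsidy expands output by 648 − 613 = 35 past the efficient level; on those units the gap between marginal cost and willingness to pay runs from 0 up to 17.
DWL = ½ × 17 × 35 = 297.5.

Deadweight loss = 297.5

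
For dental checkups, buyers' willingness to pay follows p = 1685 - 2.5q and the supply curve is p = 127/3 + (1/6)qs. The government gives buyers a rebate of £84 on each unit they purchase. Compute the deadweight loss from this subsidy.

Deadweight loss = £1323

Pre-subsidy: 1685 - 2.5q = 127/3 + (1/6)q gives q* = 616 and p* = 145.
With the rebate, buyers effectively pay pb = ps − 84, where ps is the price sellers receive.
On the curves, pb = 1685 - 2.5q and ps = 127/3 + (1/6)q; the wedge ps − pb = 84 gives 127/3 + (1/6)q − (1685 - 2.5q) = 84, so q' = 647.5.
Then pb = 1685 − 2.5·647.5 = 66.25 and ps = 127/3 + (1/6)·647.5 = 150.25.
The subsidy expands output by 647.5 − 616 = 31.5 past the efficient level; on those units the gap between marginal cost and willingness to pay runs from 0 up to 84.
DWL = ½ × 84 × 31.5 = 1323.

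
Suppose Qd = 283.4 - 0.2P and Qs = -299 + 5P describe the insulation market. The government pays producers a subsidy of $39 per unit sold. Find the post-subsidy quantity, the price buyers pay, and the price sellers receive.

Pre-subsidy: 283.4 - 0.2P = -299 + 5P gives P* = 112, Q* = 261.
With the subsidy, sellers receive Ps = Pb + 39 for each unit, where Pb is the price buyers pay.
Supply in terms of Pb becomes Qs = -299 + 5(Pb + 39) = -104 + 5Pb. Setting this equal to demand: 283.4 - 0.2Pb = -104 + 5Pb, so Pb = 74.5.
Sellers receive Ps = 74.5 + 39 = 113.5; Q' = 283.4 − 0.2·74.5 = 268.5.

Q' = 268.5; buyers pay $74.5; sellers receive $113.5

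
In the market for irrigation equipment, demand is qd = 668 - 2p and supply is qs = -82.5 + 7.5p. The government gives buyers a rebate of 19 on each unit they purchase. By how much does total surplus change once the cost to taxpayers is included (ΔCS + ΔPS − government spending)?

Pre-subsidy: 668 - 2p = -82.5 + 7.5p gives p* = 79, q* = 510.
With the rebate, buyers effectively pay pb = ps − 19, where ps is the price sellers receive.
Demand in terms of ps becomes qd = 668 − 2(ps − 19) = 706 - 2ps. Setting this equal to supply: 706 - 2ps = -82.5 + 7.5ps, so ps = 83.
Buyers pay pb = 83 − 19 = 64; q' = -82.5 + 7.5·83 = 540.
ΔCS = ½(510 + 540)(79 − 64) = 7875; ΔPS = ½(510 + 540)(83 − 79) = 2100.
Government spending = 19 × 540 = 10260.
Net change = 7875 + 2100 − 10260 = -285. The loss equals the DWL triangle ½·19·30.

Net change in total surplus = -285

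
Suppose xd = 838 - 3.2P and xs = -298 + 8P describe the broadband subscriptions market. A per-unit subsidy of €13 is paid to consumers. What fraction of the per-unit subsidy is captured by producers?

Pre-subsidy: 838 - 3.2P = -298 + 8P gives P* = 710/7, x* = 3594/7.
With the rebate, buyers effectively pay Pb = Ps − 13, where Ps is the price sellers receive.
Demand in terms of Ps becomes xd = 838 − 3.2(Ps − 13) = 879.6 - 3.2Ps. Setting this equal to supply: 879.6 - 3.2Ps = -298 + 8Ps, so Ps = 736/7.
Buyers pay Pb = 736/7 − 13 = 645/7; x' = -298 + 8·(736/7) = 3802/7.
Buyers' price falls by P* − Pb = 710/7 − 645/7 = 65/7; sellers' price rises by Ps − P* = 736/7 − 710/7 = 26/7.
So producers capture (26/7)/13 = 2/7 of each unit of subsidy.

Producer share = 2/7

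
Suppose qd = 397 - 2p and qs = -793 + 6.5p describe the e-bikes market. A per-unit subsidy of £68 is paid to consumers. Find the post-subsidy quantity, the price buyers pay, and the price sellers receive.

Pre-subsidy: 397 - 2p = -793 + 6.5p gives p* = 140, q* = 117.
With the rebate, buyers effectively pay pb = ps − 68, where ps is the price sellers receive.
Demand in terms of ps becomes qd = 397 − 2(ps − 68) = 533 - 2ps. Setting this equal to supply: 533 - 2ps = -793 + 6.5ps, so ps = 156.
Buyers pay pb = 156 − 68 = 88; q' = -793 + 6.5·156 = 221.

q' = 221; buyers pay £88; sellers receive £156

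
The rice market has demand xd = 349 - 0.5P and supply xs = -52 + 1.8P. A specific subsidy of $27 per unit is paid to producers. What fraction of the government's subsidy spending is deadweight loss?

DWL / government spending = 243/12530

Pre-subsidy: 349 - 0.5P = -52 + 1.8P gives P* = 4010/23, x* = 6022/23.
With the subsidy, sellers receive Ps = Pb + 27 for each unit, where Pb is the price buyers pay.
Supply in terms of Pb becomes xs = -52 + 1.8(Pb + 27) = -3.4 + 1.8Pb. Setting this equal to demand: 349 - 0.5Pb = -3.4 + 1.8Pb, so Pb = 3524/23.
Sellers receive Ps = 3524/23 + 27 = 4145/23; x' = 349 − 0.5·(3524/23) = 6265/23.
ΔCS = ½(6022/23 + 6265/23)(4010/23 − 3524/23) = 2985741/529; ΔPS = ½(6022/23 + 6265/23)(4145/23 − 4010/23) = 1658745/1058.
Government spending = 27 × 6265/23 = 169155/23.
DWL = ½ × 27 × (6265/23 − 6022/23) = 6561/46; fraction = (6561/46) / (169155/23) = 243/12530.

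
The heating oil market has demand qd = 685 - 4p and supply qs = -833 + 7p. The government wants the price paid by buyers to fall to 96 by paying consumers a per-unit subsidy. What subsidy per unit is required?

Required subsidy s = 66 per unit

At a buyer price of 96, quantity demanded is 685 − 4·96 = 301.
Sellers supply 301 only when they receive ps with -833 + 7·ps = 301, i.e. ps = 162.
s = ps − pb = 162 − 96 = 66.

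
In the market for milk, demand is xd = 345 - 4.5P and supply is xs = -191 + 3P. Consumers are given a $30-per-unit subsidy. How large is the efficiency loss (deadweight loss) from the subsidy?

Deadweight loss = $810

Pre-subsidy: 345 - 4.5P = -191 + 3P gives P* = 1072/15, x* = 23.4.
With the rebate, buyers effectively pay Pb = Ps − 30, where Ps is the price sellers receive.
Demand in terms of Ps becomes xd = 345 − 4.5(Ps − 30) = 480 - 4.5Ps. Setting this equal to supply: 480 - 4.5Ps = -191 + 3Ps, so Ps = 1342/15.
Buyers pay Pb = 1342/15 − 30 = 892/15; x' = -191 + 3·(1342/15) = 77.4.
The subsidy expands output by 77.4 − 23.4 = 54 past the efficient level; on those units the gap between marginal cost and willingness to pay runs from 0 up to 30.
DWL = ½ × 30 × 54 = 810.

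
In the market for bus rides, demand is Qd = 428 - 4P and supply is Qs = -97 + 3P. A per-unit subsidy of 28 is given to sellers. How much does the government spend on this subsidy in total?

Government cost = 4928

Pre-subsidy: 428 - 4P = -97 + 3P gives P* = 75, Q* = 128.
With the subsidy, sellers receive Ps = Pb + 28 for each unit, where Pb is the price buyers pay.
Supply in terms of Pb becomes Qs = -97 + 3(Pb + 28) = -13 + 3Pb. Setting this equal to demand: 428 - 4Pb = -13 + 3Pb, so Pb = 63.
Sellers receive Ps = 63 + 28 = 91; Q' = 428 − 4·63 = 176.
Government outlay = subsidy × quantity = 28 × 176 = 4928.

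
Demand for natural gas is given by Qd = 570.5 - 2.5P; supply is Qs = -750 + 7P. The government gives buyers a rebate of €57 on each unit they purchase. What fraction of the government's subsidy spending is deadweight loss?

DWL / government spending = 105/656

Pre-subsidy: 570.5 - 2.5P = -750 + 7P gives P* = 139, Q* = 223.
With the rebate, buyers effectively pay Pb = Ps − 57, where Ps is the price sellers receive.
Demand in terms of Ps becomes Qd = 570.5 − 2.5(Ps − 57) = 713 - 2.5Ps. Setting this equal to supply: 713 - 2.5Ps = -750 + 7Ps, so Ps = 154.
Buyers pay Pb = 154 − 57 = 97; Q' = -750 + 7·154 = 328.
ΔCS = ½(223 + 328)(139 − 97) = 11571; ΔPS = ½(223 + 328)(154 − 139) = 4132.5.
Government spending = 57 × 328 = 18696.
DWL = ½ × 57 × (328 − 223) = 2992.5; fraction = 2992.5 / 18696 = 105/656.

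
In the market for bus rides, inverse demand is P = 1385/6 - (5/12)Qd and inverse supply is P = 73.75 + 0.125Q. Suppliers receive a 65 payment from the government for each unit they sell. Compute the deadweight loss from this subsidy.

Deadweight loss = 3900

Pre-subsidy: 1385/6 - (5/12)Q = 73.75 + 0.125Q gives Q* = 290 and P* = 110.
With the subsidy, sellers receive Ps = Pb + 65 for each unit, where Pb is the price buyers pay.
On the curves, Pb = 1385/6 - (5/12)Q and Ps = 73.75 + 0.125Q; the wedge Ps − Pb = 65 gives 73.75 + 0.125Q − (1385/6 - (5/12)Q) = 65, so Q' = 410.
Then Pb = 1385/6 − (5/12)·410 = 60 and Ps = 73.75 + 0.125·410 = 125.
The subsidy expands output by 410 − 290 = 120 past the efficient level; on those units the gap between marginal cost and willingness to pay runs from 0 up to 65.
DWL = ½ × 65 × 120 = 3900.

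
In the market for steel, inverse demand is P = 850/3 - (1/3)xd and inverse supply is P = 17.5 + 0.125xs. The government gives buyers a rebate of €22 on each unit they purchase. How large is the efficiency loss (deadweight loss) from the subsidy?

Deadweight loss = €528

Pre-subsidy: 850/3 - (1/3)x = 17.5 + 0.125x gives x* = 580 and P* = 90.
With the rebate, buyers effectively pay Pb = Ps − 22, where Ps is the price sellers receive.
On the curves, Pb = 850/3 - (1/3)x and Ps = 17.5 + 0.125x; the wedge Ps − Pb = 22 gives 17.5 + 0.125x − (850/3 - (1/3)x) = 22, so x' = 628.
Then Pb = 850/3 − (1/3)·628 = 74 and Ps = 17.5 + 0.125·628 = 96.
The subsidy expands output by 628 − 580 = 48 past the efficient level; on those units the gap between marginal cost and willingness to pay runs from 0 up to 22.
DWL = ½ × 22 × 48 = 528.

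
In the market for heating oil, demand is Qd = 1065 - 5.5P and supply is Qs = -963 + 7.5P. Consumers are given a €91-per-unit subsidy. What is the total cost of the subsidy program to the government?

Pre-subsidy: 1065 - 5.5P = -963 + 7.5P gives P* = 156, Q* = 207.
With the rebate, buyers effectively pay Pb = Ps − 91, where Ps is the price sellers receive.
Demand in terms of Ps becomes Qd = 1065 − 5.5(Ps − 91) = 1565.5 - 5.5Ps. Setting this equal to supply: 1565.5 - 5.5Ps = -963 + 7.5Ps, so Ps = 194.5.
Buyers pay Pb = 194.5 − 91 = 103.5; Q' = -963 + 7.5·194.5 = 495.75.
Government outlay = subsidy × quantity = 91 × 495.75 = 45113.25.

Government cost = €45113.25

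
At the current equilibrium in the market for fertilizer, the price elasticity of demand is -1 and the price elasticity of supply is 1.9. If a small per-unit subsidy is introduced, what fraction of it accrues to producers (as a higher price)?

For a small subsidy around the equilibrium, the benefit split depends on the relative slopes, which at a point are proportional to the elasticities.
Buyer share = εs/(εs + |εd|) = 1.9/(1.9 + 1) = 19/29; seller share = |εd|/(εs + |εd|) = 10/29.
So producers capture 10/29 of the subsidy.

Producer share = 10/29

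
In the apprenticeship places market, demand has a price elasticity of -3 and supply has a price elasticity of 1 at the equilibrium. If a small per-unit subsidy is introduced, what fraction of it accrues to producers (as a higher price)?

For a small subsidy around the equilibrium, the benefit split depends on the relative slopes, which at a point are proportional to the elasticities.
Buyer share = εs/(εs + |εd|) = 1/(1 + 3) = 0.25; seller share = |εd|/(εs + |εd|) = 0.75.
So producers capture 0.75 of the subsidy.

Producer share = 0.75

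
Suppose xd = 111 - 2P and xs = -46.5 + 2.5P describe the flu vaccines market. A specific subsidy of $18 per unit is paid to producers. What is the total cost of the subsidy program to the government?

Government cost = $1098

Pre-subsidy: 111 - 2P = -46.5 + 2.5P gives P* = 35, x* = 41.
With the subsidy, sellers receive Ps = Pb + 18 for each unit, where Pb is the price buyers pay.
Supply in terms of Pb becomes xs = -46.5 + 2.5(Pb + 18) = -1.5 + 2.5Pb. Setting this equal to demand: 111 - 2Pb = -1.5 + 2.5Pb, so Pb = 25.
Sellers receive Ps = 25 + 18 = 43; x' = 111 − 2·25 = 61.
Government outlay = subsidy × quantity = 18 × 61 = 1098.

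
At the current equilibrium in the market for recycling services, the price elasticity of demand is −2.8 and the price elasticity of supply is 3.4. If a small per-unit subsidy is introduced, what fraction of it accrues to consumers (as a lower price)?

Consumer share = 17/31

For a small subsidy around the equilibrium, the benefit split depends on the relative slopes, which at a point are proportional to the elasticities.
Buyer share = εs/(εs + |εd|) = 3.4/(3.4 + 2.8) = 17/31; seller share = |εd|/(εs + |εd|) = 14/31.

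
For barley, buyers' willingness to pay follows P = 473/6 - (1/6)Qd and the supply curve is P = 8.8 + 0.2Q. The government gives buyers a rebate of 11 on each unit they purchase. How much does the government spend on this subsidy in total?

Pre-subsidy: 473/6 - (1/6)Q = 8.8 + 0.2Q gives Q* = 191 and P* = 47.
With the rebate, buyers effectively pay Pb = Ps − 11, where Ps is the price sellers receive.
On the curves, Pb = 473/6 - (1/6)Q and Ps = 8.8 + 0.2Q; the wedge Ps − Pb = 11 gives 8.8 + 0.2Q − (473/6 - (1/6)Q) = 11, so Q' = 221.
Then Pb = 473/6 − (1/6)·221 = 42 and Ps = 8.8 + 0.2·221 = 53.
Government outlay = subsidy × quantity = 11 × 221 = 2431.

Government cost = 2431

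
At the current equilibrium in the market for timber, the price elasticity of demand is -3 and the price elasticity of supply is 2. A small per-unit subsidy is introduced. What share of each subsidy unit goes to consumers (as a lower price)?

For a small subsidy around the equilibrium, the benefit split depends on the relative slopes, which at a point are proportional to the elasticities.
Buyer share = εs/(εs + |εd|) = 2/(2 + 3) = 0.4; seller share = |εd|/(εs + |εd|) = 0.6.

Consumer share = 0.4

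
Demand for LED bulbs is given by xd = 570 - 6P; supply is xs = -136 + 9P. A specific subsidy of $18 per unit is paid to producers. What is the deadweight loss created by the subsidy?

Deadweight loss = $583.2

Pre-subsidy: 570 - 6P = -136 + 9P gives P* = 706/15, x* = 287.6.
With the subsidy, sellers receive Ps = Pb + 18 for each unit, where Pb is the price buyers pay.
Supply in terms of Pb becomes xs = -136 + 9(Pb + 18) = 26 + 9Pb. Setting this equal to demand: 570 - 6Pb = 26 + 9Pb, so Pb = 544/15.
Sellers receive Ps = 544/15 + 18 = 814/15; x' = 570 − 6·(544/15) = 352.4.
The subsidy expands output by 352.4 − 287.6 = 64.8 past the efficient level; on those units the gap between marginal cost and willingness to pay runs from 0 up to 18.
DWL = ½ × 18 × 64.8 = 583.2.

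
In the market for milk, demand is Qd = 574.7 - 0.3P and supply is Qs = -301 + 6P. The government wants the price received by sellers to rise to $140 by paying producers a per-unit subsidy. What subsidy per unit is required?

Required subsidy s = $21 per unit

At a seller price of 140, quantity supplied is -301 + 6·140 = 539.
Buyers absorb 539 only when they pay Pb with 574.7 − 0.3·Pb = 539, i.e. Pb = 119.
s = Ps − Pb = 140 − 119 = 21.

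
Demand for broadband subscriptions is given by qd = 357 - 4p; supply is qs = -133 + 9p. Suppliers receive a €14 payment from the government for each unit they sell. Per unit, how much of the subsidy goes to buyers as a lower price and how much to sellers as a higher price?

Pre-subsidy: 357 - 4p = -133 + 9p gives p* = 490/13, q* = 2681/13.
With the subsidy, sellers receive ps = pb + 14 for each unit, where pb is the price buyers pay.
Supply in terms of pb becomes qs = -133 + 9(pb + 14) = -7 + 9pb. Setting this equal to demand: 357 - 4pb = -7 + 9pb, so pb = 28.
Sellers receive ps = 28 + 14 = 42; q' = 357 − 4·28 = 245.
Buyers' price falls by p* − pb = 490/13 − 28 = 126/13; sellers' price rises by ps − p* = 42 − 490/13 = 56/13.

Buyers gain 126/13 per unit; sellers gain 56/13 per unit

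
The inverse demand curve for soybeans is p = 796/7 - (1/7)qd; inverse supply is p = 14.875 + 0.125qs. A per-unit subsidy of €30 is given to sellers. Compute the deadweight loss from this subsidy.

Pre-subsidy: 796/7 - (1/7)q = 14.875 + 0.125q gives q* = 369 and p* = 61.
With the subsidy, sellers receive ps = pb + 30 for each unit, where pb is the price buyers pay.
On the curves, pb = 796/7 - (1/7)q and ps = 14.875 + 0.125q; the wedge ps − pb = 30 gives 14.875 + 0.125q − (796/7 - (1/7)q) = 30, so q' = 481.
Then pb = 796/7 − (1/7)·481 = 45 and ps = 14.875 + 0.125·481 = 75.
The subsidy expands output by 481 − 369 = 112 past the efficient level; on those units the gap between marginal cost and willingness to pay runs from 0 up to 30.
DWL = ½ × 30 × 112 = 1680.

Deadweight loss = €1680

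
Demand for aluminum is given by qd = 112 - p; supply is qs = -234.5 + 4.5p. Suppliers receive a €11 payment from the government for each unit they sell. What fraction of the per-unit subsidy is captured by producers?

Producer share = 2/11

Pre-subsidy: 112 - p = -234.5 + 4.5p gives p* = 63, q* = 49.
With the subsidy, sellers receive ps = pb + 11 for each unit, where pb is the price buyers pay.
Supply in terms of pb becomes qs = -234.5 + 4.5(pb + 11) = -185 + 4.5pb. Setting this equal to demand: 112 - pb = -185 + 4.5pb, so pb = 54.
Sellers receive ps = 54 + 11 = 65; q' = 112 − 1·54 = 58.
Buyers' price falls by p* − pb = 63 − 54 = 9; sellers' price rises by ps − p* = 65 − 63 = 2.
So producers capture 2/11 = 2/11 of each unit of subsidy.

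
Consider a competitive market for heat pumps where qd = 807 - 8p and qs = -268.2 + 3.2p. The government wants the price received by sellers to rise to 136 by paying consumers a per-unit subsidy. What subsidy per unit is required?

At a seller price of 136, quantity supplied is -268.2 + 3.2·136 = 167.
Buyers absorb 167 only when they pay pb with 807 − 8·pb = 167, i.e. pb = 80.
s = ps − pb = 136 − 80 = 56.

Required subsidy s = 56 per unit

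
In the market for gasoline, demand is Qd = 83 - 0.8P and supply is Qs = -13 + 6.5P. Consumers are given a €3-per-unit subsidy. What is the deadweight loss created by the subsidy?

Pre-subsidy: 83 - 0.8P = -13 + 6.5P gives P* = 960/73, Q* = 5291/73.
With the rebate, buyers effectively pay Pb = Ps − 3, where Ps is the price sellers receive.
Demand in terms of Ps becomes Qd = 83 − 0.8(Ps − 3) = 85.4 - 0.8Ps. Setting this equal to supply: 85.4 - 0.8Ps = -13 + 6.5Ps, so Ps = 984/73.
Buyers pay Pb = 984/73 − 3 = 765/73; Q' = -13 + 6.5·(984/73) = 5447/73.
The subsidy expands output by 5447/73 − 5291/73 = 156/73 past the efficient level; on those units the gap between marginal cost and willingness to pay runs from 0 up to 3.
DWL = ½ × 3 × 156/73 = 234/73.

Deadweight loss = 234/73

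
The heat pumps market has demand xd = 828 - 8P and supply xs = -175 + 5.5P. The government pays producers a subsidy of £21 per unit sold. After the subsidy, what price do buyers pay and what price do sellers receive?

Pre-subsidy: 828 - 8P = -175 + 5.5P gives P* = 2006/27, x* = 6308/27.
With the subsidy, sellers receive Ps = Pb + 21 for each unit, where Pb is the price buyers pay.
Supply in terms of Pb becomes xs = -175 + 5.5(Pb + 21) = -59.5 + 5.5Pb. Setting this equal to demand: 828 - 8Pb = -59.5 + 5.5Pb, so Pb = 1775/27.
Sellers receive Ps = 1775/27 + 21 = 2342/27; x' = 828 − 8·(1775/27) = 8156/27.

Buyers pay 1775/27; sellers receive 2342/27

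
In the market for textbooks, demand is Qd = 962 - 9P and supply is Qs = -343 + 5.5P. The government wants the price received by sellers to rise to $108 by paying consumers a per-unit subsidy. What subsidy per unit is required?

At a seller price of 108, quantity supplied is -343 + 5.5·108 = 251.
Buyers absorb 251 only when they pay Pb with 962 − 9·Pb = 251, i.e. Pb = 79.
s = Ps − Pb = 108 − 79 = 29.

Required subsidy s = $29 per unit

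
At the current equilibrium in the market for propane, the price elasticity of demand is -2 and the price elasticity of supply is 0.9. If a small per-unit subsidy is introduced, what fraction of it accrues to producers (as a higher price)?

Producer share = 20/29

For a small subsidy around the equilibrium, the benefit split depends on the relative slopes, which at a point are proportional to the elasticities.
Buyer share = εs/(εs + |εd|) = 0.9/(0.9 + 2) = 9/29; seller share = |εd|/(εs + |εd|) = 20/29.
So producers capture 20/29 of the subsidy.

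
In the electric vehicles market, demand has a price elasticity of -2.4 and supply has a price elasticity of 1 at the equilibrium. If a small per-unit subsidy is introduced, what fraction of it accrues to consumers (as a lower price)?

For a small subsidy around the equilibrium, the benefit split depends on the relative slopes, which at a point are proportional to the elasticities.
Buyer share = εs/(εs + |εd|) = 1/(1 + 2.4) = 5/17; seller share = |εd|/(εs + |εd|) = 12/17.

Consumer share = 5/17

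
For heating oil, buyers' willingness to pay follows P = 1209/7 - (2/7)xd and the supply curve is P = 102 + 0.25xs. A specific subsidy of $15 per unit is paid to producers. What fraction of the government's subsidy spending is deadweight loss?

Pre-subsidy: 1209/7 - (2/7)x = 102 + 0.25x gives x* = 132 and P* = 135.
With the subsidy, sellers receive Ps = Pb + 15 for each unit, where Pb is the price buyers pay.
On the curves, Pb = 1209/7 - (2/7)x and Ps = 102 + 0.25x; the wedge Ps − Pb = 15 gives 102 + 0.25x − (1209/7 - (2/7)x) = 15, so x' = 160.
Then Pb = 1209/7 − (2/7)·160 = 127 and Ps = 102 + 0.25·160 = 142.
ΔCS = ½(132 + 160)(135 − 127) = 1168; ΔPS = ½(132 + 160)(142 − 135) = 1022.
Government spending = 15 × 160 = 2400.
DWL = ½ × 15 × (160 − 132) = 210; fraction = 210 / 2400 = 0.0875.

DWL / government spending = 0.0875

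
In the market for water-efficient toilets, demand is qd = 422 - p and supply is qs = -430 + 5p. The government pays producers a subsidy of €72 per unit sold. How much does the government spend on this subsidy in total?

Pre-subsidy: 422 - p = -430 + 5p gives p* = 142, q* = 280.
With the subsidy, sellers receive ps = pb + 72 for each unit, where pb is the price buyers pay.
Supply in terms of pb becomes qs = -430 + 5(pb + 72) = -70 + 5pb. Setting this equal to demand: 422 - pb = -70 + 5pb, so pb = 82.
Sellers receive ps = 82 + 72 = 154; q' = 422 − 1·82 = 340.
Government outlay = subsidy × quantity = 72 × 340 = 24480.

Government cost = €24480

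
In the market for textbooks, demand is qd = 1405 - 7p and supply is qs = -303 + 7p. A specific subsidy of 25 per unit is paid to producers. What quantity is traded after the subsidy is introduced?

Pre-subsidy: 1405 - 7p = -303 + 7p gives p* = 122, q* = 551.
With the subsidy, sellers receive ps = pb + 25 for each unit, where pb is the price buyers pay.
Supply in terms of pb becomes qs = -303 + 7(pb + 25) = -128 + 7pb. Setting this equal to demand: 1405 - 7pb = -128 + 7pb, so pb = 109.5.
Sellers receive ps = 109.5 + 25 = 134.5; q' = 1405 − 7·109.5 = 638.5.

q' = 638.5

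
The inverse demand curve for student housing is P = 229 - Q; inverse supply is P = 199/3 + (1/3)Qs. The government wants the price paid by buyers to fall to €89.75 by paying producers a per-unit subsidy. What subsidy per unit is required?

At a buyer price of 89.75, quantity demanded is 229 − 1·89.75 = 139.25.
Sellers supply 139.25 only when they receive Ps = 199/3 + (1/3)·139.25 = 112.75.
s = Ps − Pb = 112.75 − 89.75 = 23.

Required subsidy s = €23 per unit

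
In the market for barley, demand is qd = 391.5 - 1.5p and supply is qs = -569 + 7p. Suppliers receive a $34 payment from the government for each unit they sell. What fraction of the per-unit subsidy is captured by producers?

Pre-subsidy: 391.5 - 1.5p = -569 + 7p gives p* = 113, q* = 222.
With the subsidy, sellers receive ps = pb + 34 for each unit, where pb is the price buyers pay.
Supply in terms of pb becomes qs = -569 + 7(pb + 34) = -331 + 7pb. Setting this equal to demand: 391.5 - 1.5pb = -331 + 7pb, so pb = 85.
Sellers receive ps = 85 + 34 = 119; q' = 391.5 − 1.5·85 = 264.
Buyers' price falls by p* − pb = 113 − 85 = 28; sellers' price rises by ps − p* = 119 − 113 = 6.
So producers capture 6/34 = 3/17 of each unit of subsidy.

Producer share = 3/17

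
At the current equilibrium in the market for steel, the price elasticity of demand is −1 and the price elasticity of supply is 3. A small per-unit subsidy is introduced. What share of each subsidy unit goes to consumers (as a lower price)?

For a small subsidy around the equilibrium, the benefit split depends on the relative slopes, which at a point are proportional to the elasticities.
Buyer share = εs/(εs + |εd|) = 3/(3 + 1) = 0.75; seller share = |εd|/(εs + |εd|) = 0.25.

Consumer share = 0.75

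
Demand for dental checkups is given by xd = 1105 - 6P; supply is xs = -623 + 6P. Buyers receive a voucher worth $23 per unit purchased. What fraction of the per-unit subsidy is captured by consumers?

Pre-subsidy: 1105 - 6P = -623 + 6P gives P* = 144, x* = 241.
With the rebate, buyers effectively pay Pb = Ps − 23, where Ps is the price sellers receive.
Demand in terms of Ps becomes xd = 1105 − 6(Ps − 23) = 1243 - 6Ps. Setting this equal to supply: 1243 - 6Ps = -623 + 6Ps, so Ps = 155.5.
Buyers pay Pb = 155.5 − 23 = 132.5; x' = -623 + 6·155.5 = 310.
Buyers' price falls by P* − Pb = 144 − 132.5 = 11.5; sellers' price rises by Ps − P* = 155.5 − 144 = 11.5.
So consumers capture 11.5/23 = 0.5 of each unit of subsidy.

Consumer share = 0.5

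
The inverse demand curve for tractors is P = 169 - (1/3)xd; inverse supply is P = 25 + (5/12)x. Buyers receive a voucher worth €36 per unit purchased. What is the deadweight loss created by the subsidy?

Deadweight loss = €864

Pre-subsidy: 169 - (1/3)x = 25 + (5/12)x gives x* = 192 and P* = 105.
With the rebate, buyers effectively pay Pb = Ps − 36, where Ps is the price sellers receive.
On the curves, Pb = 169 - (1/3)x and Ps = 25 + (5/12)x; the wedge Ps − Pb = 36 gives 25 + (5/12)x − (169 - (1/3)x) = 36, so x' = 240.
Then Pb = 169 − (1/3)·240 = 89 and Ps = 25 + (5/12)·240 = 125.
The subsidy expands output by 240 − 192 = 48 past the efficient level; on those units the gap between marginal cost and willingness to pay runs from 0 up to 36.
DWL = ½ × 36 × 48 = 864.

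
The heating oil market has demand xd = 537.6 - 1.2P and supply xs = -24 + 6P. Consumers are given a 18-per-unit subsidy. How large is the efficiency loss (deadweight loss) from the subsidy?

Pre-subsidy: 537.6 - 1.2P = -24 + 6P gives P* = 78, x* = 444.
With the rebate, buyers effectively pay Pb = Ps − 18, where Ps is the price sellers receive.
Demand in terms of Ps becomes xd = 537.6 − 1.2(Ps − 18) = 559.2 - 1.2Ps. Setting this equal to supply: 559.2 - 1.2Ps = -24 + 6Ps, so Ps = 81.
Buyers pay Pb = 81 − 18 = 63; x' = -24 + 6·81 = 462.
The subsidy expands output by 462 − 444 = 18 past the efficient level; on those units the gap between marginal cost and willingness to pay runs from 0 up to 18.
DWL = ½ × 18 × 18 = 162.

Deadweight loss = 162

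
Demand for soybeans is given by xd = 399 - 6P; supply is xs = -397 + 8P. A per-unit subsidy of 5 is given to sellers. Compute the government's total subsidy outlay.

Pre-subsidy: 399 - 6P = -397 + 8P gives P* = 398/7, x* = 405/7.
With the subsidy, sellers receive Ps = Pb + 5 for each unit, where Pb is the price buyers pay.
Supply in terms of Pb becomes xs = -397 + 8(Pb + 5) = -357 + 8Pb. Setting this equal to demand: 399 - 6Pb = -357 + 8Pb, so Pb = 54.
Sellers receive Ps = 54 + 5 = 59; x' = 399 − 6·54 = 75.
Government outlay = subsidy × quantity = 5 × 75 = 375.

Government cost = 375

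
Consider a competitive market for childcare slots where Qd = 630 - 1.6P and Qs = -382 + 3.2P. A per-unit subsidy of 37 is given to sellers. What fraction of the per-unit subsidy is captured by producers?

Pre-subsidy: 630 - 1.6P = -382 + 3.2P gives P* = 1265/6, Q* = 878/3.
With the subsidy, sellers receive Ps = Pb + 37 for each unit, where Pb is the price buyers pay.
Supply in terms of Pb becomes Qs = -382 + 3.2(Pb + 37) = -263.6 + 3.2Pb. Setting this equal to demand: 630 - 1.6Pb = -263.6 + 3.2Pb, so Pb = 1117/6.
Sellers receive Ps = 1117/6 + 37 = 1339/6; Q' = 630 − 1.6·(1117/6) = 4982/15.
Buyers' price falls by P* − Pb = 1265/6 − 1117/6 = 74/3; sellers' price rises by Ps − P* = 1339/6 − 1265/6 = 37/3.
So producers capture (37/3)/37 = 1/3 of each unit of subsidy.

Producer share = 1/3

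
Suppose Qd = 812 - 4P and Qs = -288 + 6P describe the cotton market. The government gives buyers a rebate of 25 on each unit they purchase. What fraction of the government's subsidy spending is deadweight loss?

Pre-subsidy: 812 - 4P = -288 + 6P gives P* = 110, Q* = 372.
With the rebate, buyers effectively pay Pb = Ps − 25, where Ps is the price sellers receive.
Demand in terms of Ps becomes Qd = 812 − 4(Ps − 25) = 912 - 4Ps. Setting this equal to supply: 912 - 4Ps = -288 + 6Ps, so Ps = 120.
Buyers pay Pb = 120 − 25 = 95; Q' = -288 + 6·120 = 432.
ΔCS = ½(372 + 432)(110 − 95) = 6030; ΔPS = ½(372 + 432)(120 − 110) = 4020.
Government spending = 25 × 432 = 10800.
DWL = ½ × 25 × (432 − 372) = 750; fraction = 750 / 10800 = 5/72.

DWL / government spending = 5/72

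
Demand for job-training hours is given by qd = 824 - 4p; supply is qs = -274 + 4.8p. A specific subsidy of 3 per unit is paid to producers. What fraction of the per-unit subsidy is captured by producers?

Producer share = 5/11

Pre-subsidy: 824 - 4p = -274 + 4.8p gives p* = 2745/22, q* = 3574/11.
With the subsidy, sellers receive ps = pb + 3 for each unit, where pb is the price buyers pay.
Supply in terms of pb becomes qs = -274 + 4.8(pb + 3) = -259.6 + 4.8pb. Setting this equal to demand: 824 - 4pb = -259.6 + 4.8pb, so pb = 2709/22.
Sellers receive ps = 2709/22 + 3 = 2775/22; q' = 824 − 4·(2709/22) = 3646/11.
Buyers' price falls by p* − pb = 2745/22 − 2709/22 = 18/11; sellers' price rises by ps − p* = 2775/22 − 2745/22 = 15/11.
So producers capture (15/11)/3 = 5/11 of each unit of subsidy.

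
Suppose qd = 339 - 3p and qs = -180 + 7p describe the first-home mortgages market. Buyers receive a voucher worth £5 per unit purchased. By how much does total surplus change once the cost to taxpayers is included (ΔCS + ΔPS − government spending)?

Net change in total surplus = -£26.25

Pre-subsidy: 339 - 3p = -180 + 7p gives p* = 51.9, q* = 183.3.
With the rebate, buyers effectively pay pb = ps − 5, where ps is the price sellers receive.
Demand in terms of ps becomes qd = 339 − 3(ps − 5) = 354 - 3ps. Setting this equal to supply: 354 - 3ps = -180 + 7ps, so ps = 53.4.
Buyers pay pb = 53.4 − 5 = 48.4; q' = -180 + 7·53.4 = 193.8.
ΔCS = ½(183.3 + 193.8)(51.9 − 48.4) = 659.925; ΔPS = ½(183.3 + 193.8)(53.4 − 51.9) = 282.825.
Government spending = 5 × 193.8 = 969.
Net change = 659.925 + 282.825 − 969 = -26.25. The loss equals the DWL triangle ½·5·10.5.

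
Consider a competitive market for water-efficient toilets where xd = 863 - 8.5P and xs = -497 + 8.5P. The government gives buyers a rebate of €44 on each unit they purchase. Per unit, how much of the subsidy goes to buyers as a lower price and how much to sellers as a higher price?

Buyers gain €22 per unit; sellers gain €22 per unit

Pre-subsidy: 863 - 8.5P = -497 + 8.5P gives P* = 80, x* = 183.
With the rebate, buyers effectively pay Pb = Ps − 44, where Ps is the price sellers receive.
Demand in terms of Ps becomes xd = 863 − 8.5(Ps − 44) = 1237 - 8.5Ps. Setting this equal to supply: 1237 - 8.5Ps = -497 + 8.5Ps, so Ps = 102.
Buyers pay Pb = 102 − 44 = 58; x' = -497 + 8.5·102 = 370.
Buyers' price falls by P* − Pb = 80 − 58 = 22; sellers' price rises by Ps − P* = 102 − 80 = 22.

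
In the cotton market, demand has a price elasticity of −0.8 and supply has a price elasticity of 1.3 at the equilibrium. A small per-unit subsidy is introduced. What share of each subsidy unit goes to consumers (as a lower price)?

Consumer share = 13/21

For a small subsidy around the equilibrium, the benefit split depends on the relative slopes, which at a point are proportional to the elasticities.
Buyer share = εs/(εs + |εd|) = 1.3/(1.3 + 0.8) = 13/21; seller share = |εd|/(εs + |εd|) = 8/21.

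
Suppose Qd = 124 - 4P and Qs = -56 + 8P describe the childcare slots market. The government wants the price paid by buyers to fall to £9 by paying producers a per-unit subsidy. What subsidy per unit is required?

Required subsidy s = £9 per unit

At a buyer price of 9, quantity demanded is 124 − 4·9 = 88.
Sellers supply 88 only when they receive Ps with -56 + 8·Ps = 88, i.e. Ps = 18.
s = Ps − Pb = 18 − 9 = 9.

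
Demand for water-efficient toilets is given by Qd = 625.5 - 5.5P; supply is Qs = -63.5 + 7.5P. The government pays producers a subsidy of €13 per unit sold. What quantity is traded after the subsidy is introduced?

Pre-subsidy: 625.5 - 5.5P = -63.5 + 7.5P gives P* = 53, Q* = 334.
With the subsidy, sellers receive Ps = Pb + 13 for each unit, where Pb is the price buyers pay.
Supply in terms of Pb becomes Qs = -63.5 + 7.5(Pb + 13) = 34 + 7.5Pb. Setting this equal to demand: 625.5 - 5.5Pb = 34 + 7.5Pb, so Pb = 45.5.
Sellers receive Ps = 45.5 + 13 = 58.5; Q' = 625.5 − 5.5·45.5 = 375.25.

Q' = 375.25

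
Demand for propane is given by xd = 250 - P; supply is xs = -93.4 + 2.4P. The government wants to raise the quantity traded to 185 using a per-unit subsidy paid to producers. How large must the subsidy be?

At x = 185, invert demand for the buyer price: Pb = (250 − 185)/1 = 65; invert supply for the seller price: Ps = (185 − (-93.4))/2.4 = 116.
The subsidy must fill the gap: s = Ps − Pb = 116 − 65 = 51.

Required subsidy s = 51 per unit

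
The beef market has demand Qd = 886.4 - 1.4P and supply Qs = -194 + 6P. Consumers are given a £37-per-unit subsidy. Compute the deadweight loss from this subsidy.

Pre-subsidy: 886.4 - 1.4P = -194 + 6P gives P* = 146, Q* = 682.
With the rebate, buyers effectively pay Pb = Ps − 37, where Ps is the price sellers receive.
Demand in terms of Ps becomes Qd = 886.4 − 1.4(Ps − 37) = 938.2 - 1.4Ps. Setting this equal to supply: 938.2 - 1.4Ps = -194 + 6Ps, so Ps = 153.
Buyers pay Pb = 153 − 37 = 116; Q' = -194 + 6·153 = 724.
The subsidy expands output by 724 − 682 = 42 past the efficient level; on those units the gap between marginal cost and willingness to pay runs from 0 up to 37.
DWL = ½ × 37 × 42 = 777.

Deadweight loss = £777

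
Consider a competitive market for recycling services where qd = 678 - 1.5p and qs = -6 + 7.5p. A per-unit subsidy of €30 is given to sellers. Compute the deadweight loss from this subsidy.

Deadweight loss = €562.5

Pre-subsidy: 678 - 1.5p = -6 + 7.5p gives p* = 76, q* = 564.
With the subsidy, sellers receive ps = pb + 30 for each unit, where pb is the price buyers pay.
Supply in terms of pb becomes qs = -6 + 7.5(pb + 30) = 219 + 7.5pb. Setting this equal to demand: 678 - 1.5pb = 219 + 7.5pb, so pb = 51.
Sellers receive ps = 51 + 30 = 81; q' = 678 − 1.5·51 = 601.5.
The subsidy expands output by 601.5 − 564 = 37.5 past the efficient level; on those units the gap between marginal cost and willingness to pay runs from 0 up to 30.
DWL = ½ × 30 × 37.5 = 562.5.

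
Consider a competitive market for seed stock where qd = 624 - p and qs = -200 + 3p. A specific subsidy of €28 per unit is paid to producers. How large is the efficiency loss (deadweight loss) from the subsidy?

Deadweight loss = €294

Pre-subsidy: 624 - p = -200 + 3p gives p* = 206, q* = 418.
With the subsidy, sellers receive ps = pb + 28 for each unit, where pb is the price buyers pay.
Supply in terms of pb becomes qs = -200 + 3(pb + 28) = -116 + 3pb. Setting this equal to demand: 624 - pb = -116 + 3pb, so pb = 185.
Sellers receive ps = 185 + 28 = 213; q' = 624 − 1·185 = 439.
The subsidy expands output by 439 − 418 = 21 past the efficient level; on those units the gap between marginal cost and willingness to pay runs from 0 up to 28.
DWL = ½ × 28 × 21 = 294.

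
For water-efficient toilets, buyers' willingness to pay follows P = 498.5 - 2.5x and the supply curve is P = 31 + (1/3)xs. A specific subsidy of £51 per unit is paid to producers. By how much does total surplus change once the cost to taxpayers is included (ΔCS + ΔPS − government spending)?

Net change in total surplus = -£459

Pre-subsidy: 498.5 - 2.5x = 31 + (1/3)x gives x* = 165 and P* = 86.
With the subsidy, sellers receive Ps = Pb + 51 for each unit, where Pb is the price buyers pay.
On the curves, Pb = 498.5 - 2.5x and Ps = 31 + (1/3)x; the wedge Ps − Pb = 51 gives 31 + (1/3)x − (498.5 - 2.5x) = 51, so x' = 183.
Then Pb = 498.5 − 2.5·183 = 41 and Ps = 31 + (1/3)·183 = 92.
ΔCS = ½(165 + 183)(86 − 41) = 7830; ΔPS = ½(165 + 183)(92 − 86) = 1044.
Government spending = 51 × 183 = 9333.
Net change = 7830 + 1044 − 9333 = -459. The loss equals the DWL triangle ½·51·18.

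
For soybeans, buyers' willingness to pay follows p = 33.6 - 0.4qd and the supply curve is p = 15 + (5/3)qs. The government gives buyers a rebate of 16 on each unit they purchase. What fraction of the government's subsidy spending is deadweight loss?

DWL / government spending = 40/173

Pre-subsidy: 33.6 - 0.4q = 15 + (5/3)q gives q* = 9 and p* = 30.
With the rebate, buyers effectively pay pb = ps − 16, where ps is the price sellers receive.
On the curves, pb = 33.6 - 0.4q and ps = 15 + (5/3)q; the wedge ps − pb = 16 gives 15 + (5/3)q − (33.6 - 0.4q) = 16, so q' = 519/31.
Then pb = 33.6 − 0.4·(519/31) = 834/31 and ps = 15 + (5/3)·(519/31) = 1330/31.
ΔCS = ½(9 + 519/31)(30 − 834/31) = 38304/961; ΔPS = ½(9 + 519/31)(1330/31 − 30) = 159600/961.
Government spending = 16 × 519/31 = 8304/31.
DWL = ½ × 16 × (519/31 − 9) = 1920/31; fraction = (1920/31) / (8304/31) = 40/173.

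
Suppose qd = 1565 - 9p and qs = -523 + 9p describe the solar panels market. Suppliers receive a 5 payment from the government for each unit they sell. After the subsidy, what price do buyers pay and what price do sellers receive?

Buyers pay 113.5; sellers receive 118.5

Pre-subsidy: 1565 - 9p = -523 + 9p gives p* = 116, q* = 521.
With the subsidy, sellers receive ps = pb + 5 for each unit, where pb is the price buyers pay.
Supply in terms of pb becomes qs = -523 + 9(pb + 5) = -478 + 9pb. Setting this equal to demand: 1565 - 9pb = -478 + 9pb, so pb = 113.5.
Sellers receive ps = 113.5 + 5 = 118.5; q' = 1565 − 9·113.5 = 543.5.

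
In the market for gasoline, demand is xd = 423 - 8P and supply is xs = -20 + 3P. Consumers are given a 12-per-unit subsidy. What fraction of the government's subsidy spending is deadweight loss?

DWL / government spending = 144/1397

Pre-subsidy: 423 - 8P = -20 + 3P gives P* = 443/11, x* = 1109/11.
With the rebate, buyers effectively pay Pb = Ps − 12, where Ps is the price sellers receive.
Demand in terms of Ps becomes xd = 423 − 8(Ps − 12) = 519 - 8Ps. Setting this equal to supply: 519 - 8Ps = -20 + 3Ps, so Ps = 49.
Buyers pay Pb = 49 − 12 = 37; x' = -20 + 3·49 = 127.
ΔCS = ½(1109/11 + 127)(443/11 − 37) = 45108/121; ΔPS = ½(1109/11 + 127)(49 − 443/11) = 120288/121.
Government spending = 12 × 127 = 1524.
DWL = ½ × 12 × (127 − 1109/11) = 1728/11; fraction = (1728/11) / 1524 = 144/1397.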